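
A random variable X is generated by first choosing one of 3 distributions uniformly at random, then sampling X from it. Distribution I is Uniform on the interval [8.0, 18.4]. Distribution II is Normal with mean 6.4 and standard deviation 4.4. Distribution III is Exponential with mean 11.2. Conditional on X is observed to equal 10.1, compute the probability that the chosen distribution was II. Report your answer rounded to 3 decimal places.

0.325

Likelihoods f(10.1 | ·): I: 0.0961538; II: 0.0636658; III: 0.0362361.
Posterior ∝ prior × likelihood. Numerator for II: 0.333333·0.0636658 = 0.0212219.
Normalizing constant: 0.333333·0.0961538 + 0.333333·0.0636658 + 0.333333·0.0362361 = 0.0653519.
P(II | observation) = 0.0212219 / 0.0653519 = 0.324733.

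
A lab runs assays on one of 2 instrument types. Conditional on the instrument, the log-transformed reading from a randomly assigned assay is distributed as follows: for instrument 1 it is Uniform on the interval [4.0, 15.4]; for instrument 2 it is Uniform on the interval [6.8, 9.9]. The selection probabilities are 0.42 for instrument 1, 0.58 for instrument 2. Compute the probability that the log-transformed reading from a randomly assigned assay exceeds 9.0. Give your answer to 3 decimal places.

Conditional on each instrument, P(X > 9.0): 1: 0.561404; 2: 0.290323.
By total probability, P(X > 9.0) = 0.42·0.561404 + 0.58·0.290323 = 0.404177.

0.404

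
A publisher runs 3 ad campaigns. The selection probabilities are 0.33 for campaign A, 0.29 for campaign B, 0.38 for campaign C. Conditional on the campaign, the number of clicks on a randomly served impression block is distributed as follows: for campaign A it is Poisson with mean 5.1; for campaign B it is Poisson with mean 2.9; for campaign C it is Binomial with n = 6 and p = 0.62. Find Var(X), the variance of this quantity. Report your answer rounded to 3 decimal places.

Per component, A: μ=5.1, E[X²]=31.11; B: μ=2.9, E[X²]=11.31; C: μ=3.72, E[X²]=15.252.
E[X] = 0.33·5.1 + 0.29·2.9 + 0.38·3.72 = 3.9376.
E[X²] = 0.33·31.11 + 0.29·11.31 + 0.38·15.252 = 19.342.
Var(X) = E[X²] − (E[X])² = 19.342 − 15.5047 = 3.83727.

3.837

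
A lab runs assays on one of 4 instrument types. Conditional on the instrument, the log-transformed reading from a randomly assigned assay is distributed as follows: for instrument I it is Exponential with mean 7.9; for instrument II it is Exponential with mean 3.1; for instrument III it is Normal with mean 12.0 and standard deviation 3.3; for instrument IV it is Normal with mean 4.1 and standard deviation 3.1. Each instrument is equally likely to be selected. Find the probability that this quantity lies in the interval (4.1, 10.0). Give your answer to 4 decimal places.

0.3188

Conditional on each instrument, P(4.1 < X < 10.0): I: 0.313116; II: 0.226723; III: 0.263903; IV: 0.471494.
By total probability, P(4.1 < X < 10.0) = 0.25·0.313116 + 0.25·0.226723 + 0.25·0.263903 + 0.25·0.471494 = 0.318809.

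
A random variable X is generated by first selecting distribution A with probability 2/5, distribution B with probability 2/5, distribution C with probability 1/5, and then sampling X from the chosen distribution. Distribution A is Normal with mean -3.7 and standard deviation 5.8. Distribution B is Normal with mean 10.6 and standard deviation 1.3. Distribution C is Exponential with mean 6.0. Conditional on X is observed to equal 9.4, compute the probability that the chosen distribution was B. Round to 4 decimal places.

0.8980

Likelihoods f(9.4 | ·): A: 0.00536703; B: 0.20042; C: 0.03479.
Posterior ∝ prior × likelihood. Numerator for B: 0.4·0.20042 = 0.0801681.
Normalizing constant: 0.4·0.00536703 + 0.4·0.20042 + 0.2·0.03479 = 0.089273.
P(B | observation) = 0.0801681 / 0.089273 = 0.898012.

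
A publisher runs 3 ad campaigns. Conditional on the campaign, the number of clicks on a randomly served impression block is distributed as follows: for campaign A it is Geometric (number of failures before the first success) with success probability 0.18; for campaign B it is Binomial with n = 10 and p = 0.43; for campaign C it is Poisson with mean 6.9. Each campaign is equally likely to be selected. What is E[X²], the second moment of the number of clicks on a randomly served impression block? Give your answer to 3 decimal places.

40.504

For each component E[X²] = Var + (mean)², giving A: 46.0617; B: 20.941; C: 54.51.
Overall E[X²] = 0.333333·46.0617 + 0.333333·20.941 + 0.333333·54.51 = 40.5042.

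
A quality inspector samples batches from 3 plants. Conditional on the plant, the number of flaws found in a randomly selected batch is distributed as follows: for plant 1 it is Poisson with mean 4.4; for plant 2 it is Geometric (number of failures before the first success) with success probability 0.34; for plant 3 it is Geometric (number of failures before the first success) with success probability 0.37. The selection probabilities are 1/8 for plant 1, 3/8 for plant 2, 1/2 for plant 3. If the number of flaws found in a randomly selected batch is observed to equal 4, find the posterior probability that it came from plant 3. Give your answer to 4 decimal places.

Likelihoods P(X=4 | ·): 1: 0.191736; 2: 0.0645141; 3: 0.058286.
Posterior ∝ prior × likelihood. Numerator for 3: 0.5·0.058286 = 0.029143.
Normalizing constant: 0.125·0.191736 + 0.375·0.0645141 + 0.5·0.058286 = 0.0773028.
P(3 | observation) = 0.029143 / 0.0773028 = 0.376998.

0.3770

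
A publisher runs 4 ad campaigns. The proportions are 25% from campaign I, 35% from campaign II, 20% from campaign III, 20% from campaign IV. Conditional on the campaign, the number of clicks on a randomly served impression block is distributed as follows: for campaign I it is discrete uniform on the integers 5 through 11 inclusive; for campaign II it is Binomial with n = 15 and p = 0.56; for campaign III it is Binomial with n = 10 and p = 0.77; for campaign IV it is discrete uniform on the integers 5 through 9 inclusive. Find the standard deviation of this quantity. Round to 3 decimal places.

Per component, I: μ=8, E[X²]=68; II: μ=8.4, E[X²]=74.256; III: μ=7.7, E[X²]=61.061; IV: μ=7, E[X²]=51.
E[X] = 0.25·8 + 0.35·8.4 + 0.2·7.7 + 0.2·7 = 7.88.
E[X²] = 0.25·68 + 0.35·74.256 + 0.2·61.061 + 0.2·51 = 65.4018.
Var(X) = E[X²] − (E[X])² = 65.4018 − 62.0944 = 3.3074.
SD(X) = √3.3074 = 1.81863.

1.819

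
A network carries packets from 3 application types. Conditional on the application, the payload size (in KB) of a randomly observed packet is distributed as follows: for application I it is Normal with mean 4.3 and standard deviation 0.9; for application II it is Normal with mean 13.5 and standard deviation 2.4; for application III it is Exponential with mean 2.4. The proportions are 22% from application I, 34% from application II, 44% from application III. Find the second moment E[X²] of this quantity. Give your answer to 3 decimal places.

73.238

For each component E[X²] = Var + (mean)², giving I: 19.3; II: 188.01; III: 11.52.
Overall E[X²] = 0.22·19.3 + 0.34·188.01 + 0.44·11.52 = 73.2382.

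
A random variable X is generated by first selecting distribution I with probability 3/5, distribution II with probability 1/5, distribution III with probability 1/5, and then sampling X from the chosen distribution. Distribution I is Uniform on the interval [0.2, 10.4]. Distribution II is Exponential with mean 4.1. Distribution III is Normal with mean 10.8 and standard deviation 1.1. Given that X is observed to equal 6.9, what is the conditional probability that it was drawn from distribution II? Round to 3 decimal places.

0.133

Likelihoods f(6.9 | ·): I: 0.0980392; II: 0.0453242; III: 0.000675963.
Posterior ∝ prior × likelihood. Numerator for II: 0.2·0.0453242 = 0.00906484.
Normalizing constant: 0.6·0.0980392 + 0.2·0.0453242 + 0.2·0.000675963 = 0.0680236.
P(II | observation) = 0.00906484 / 0.0680236 = 0.13326.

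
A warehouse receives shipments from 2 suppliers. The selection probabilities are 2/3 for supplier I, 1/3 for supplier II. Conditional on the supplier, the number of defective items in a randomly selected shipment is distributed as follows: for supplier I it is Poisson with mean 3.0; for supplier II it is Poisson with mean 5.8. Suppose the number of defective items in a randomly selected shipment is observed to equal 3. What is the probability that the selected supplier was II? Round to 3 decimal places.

Likelihoods P(X=3 | ·): I: 0.224042; II: 0.098452.
Posterior ∝ prior × likelihood. Numerator for II: 0.333333·0.098452 = 0.0328173.
Normalizing constant: 0.666667·0.224042 + 0.333333·0.098452 = 0.182179.
P(II | observation) = 0.0328173 / 0.182179 = 0.180138.

0.180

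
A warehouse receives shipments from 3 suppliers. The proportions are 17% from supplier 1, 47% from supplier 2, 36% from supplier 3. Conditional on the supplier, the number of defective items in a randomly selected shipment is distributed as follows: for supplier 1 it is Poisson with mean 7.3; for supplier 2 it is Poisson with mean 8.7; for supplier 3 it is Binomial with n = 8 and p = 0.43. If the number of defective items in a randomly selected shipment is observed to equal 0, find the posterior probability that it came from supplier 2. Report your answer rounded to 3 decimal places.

Likelihoods P(X=0 | ·): 1: 0.000675539; 2: 0.000166586; 3: 0.0111429.
Posterior ∝ prior × likelihood. Numerator for 2: 0.47·0.000166586 = 7.82953e-05.
Normalizing constant: 0.17·0.000675539 + 0.47·0.000166586 + 0.36·0.0111429 = 0.00420459.
P(2 | observation) = 7.82953e-05 / 0.00420459 = 0.0186214.

0.019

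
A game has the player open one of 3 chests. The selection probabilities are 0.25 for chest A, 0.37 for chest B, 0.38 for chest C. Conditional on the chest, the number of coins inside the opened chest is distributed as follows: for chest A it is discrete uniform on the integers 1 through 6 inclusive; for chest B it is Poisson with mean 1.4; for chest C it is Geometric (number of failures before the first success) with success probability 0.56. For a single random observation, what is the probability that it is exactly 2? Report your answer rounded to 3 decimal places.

0.172

Conditional on each chest, P(X = 2): A: 0.166667; B: 0.241665; C: 0.108416.
By total probability, P(X = 2) = 0.25·0.166667 + 0.37·0.241665 + 0.38·0.108416 = 0.172281.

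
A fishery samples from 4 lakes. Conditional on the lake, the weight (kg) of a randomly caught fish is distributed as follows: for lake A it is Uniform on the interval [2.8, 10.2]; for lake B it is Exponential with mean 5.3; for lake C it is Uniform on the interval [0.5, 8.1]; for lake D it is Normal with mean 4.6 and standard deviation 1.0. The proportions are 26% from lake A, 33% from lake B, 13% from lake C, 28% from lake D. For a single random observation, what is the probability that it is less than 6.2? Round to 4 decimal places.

0.7092

Conditional on each lake, P(X < 6.2): A: 0.459459; B: 0.689574; C: 0.75; D: 0.945201.
By total probability, P(X < 6.2) = 0.26·0.459459 + 0.33·0.689574 + 0.13·0.75 + 0.28·0.945201 = 0.709175.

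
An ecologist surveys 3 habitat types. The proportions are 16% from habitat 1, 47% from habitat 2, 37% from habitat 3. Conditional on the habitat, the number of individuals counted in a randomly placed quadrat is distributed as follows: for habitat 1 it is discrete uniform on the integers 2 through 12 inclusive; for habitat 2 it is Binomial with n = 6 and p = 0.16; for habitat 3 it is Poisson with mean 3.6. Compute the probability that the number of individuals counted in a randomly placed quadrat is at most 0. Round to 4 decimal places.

Conditional on each habitat, P(X ≤ 0): 1: 0; 2: 0.351298; 3: 0.0273237.
By total probability, P(X ≤ 0) = 0.16·0 + 0.47·0.351298 + 0.37·0.0273237 = 0.17522.

0.1752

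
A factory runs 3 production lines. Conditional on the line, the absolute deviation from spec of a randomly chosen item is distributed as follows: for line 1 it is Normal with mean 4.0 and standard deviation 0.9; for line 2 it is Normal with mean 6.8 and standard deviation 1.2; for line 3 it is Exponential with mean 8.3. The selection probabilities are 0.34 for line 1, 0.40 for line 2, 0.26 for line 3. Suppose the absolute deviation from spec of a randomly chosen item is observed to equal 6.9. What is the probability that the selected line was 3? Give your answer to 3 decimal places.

0.093

Likelihoods f(6.9 | ·): 1: 0.00246655; 2: 0.3313; 3: 0.0524665.
Posterior ∝ prior × likelihood. Numerator for 3: 0.26·0.0524665 = 0.0136413.
Normalizing constant: 0.34·0.00246655 + 0.4·0.3313 + 0.26·0.0524665 = 0.147.
P(3 | observation) = 0.0136413 / 0.147 = 0.092798.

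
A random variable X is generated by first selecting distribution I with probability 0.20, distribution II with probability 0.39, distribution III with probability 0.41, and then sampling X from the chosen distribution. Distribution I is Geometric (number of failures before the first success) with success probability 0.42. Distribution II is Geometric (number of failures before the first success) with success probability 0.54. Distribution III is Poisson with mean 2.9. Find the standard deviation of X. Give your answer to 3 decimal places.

1.829

Per component, I: μ=1.38095, E[X²]=5.19501; II: μ=0.851852, E[X²]=2.30316; III: μ=2.9, E[X²]=11.31.
E[X] = 0.2·1.38095 + 0.39·0.851852 + 0.41·2.9 = 1.79741.
E[X²] = 0.2·5.19501 + 0.39·2.30316 + 0.41·11.31 = 6.57433.
Var(X) = E[X²] − (E[X])² = 6.57433 − 3.23069 = 3.34364.
SD(X) = √3.34364 = 1.82856.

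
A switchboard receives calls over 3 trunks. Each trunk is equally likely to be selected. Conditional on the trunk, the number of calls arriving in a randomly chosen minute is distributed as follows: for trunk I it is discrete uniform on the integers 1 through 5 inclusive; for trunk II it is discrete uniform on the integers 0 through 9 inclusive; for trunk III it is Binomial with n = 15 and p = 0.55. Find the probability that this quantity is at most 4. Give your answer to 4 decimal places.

0.4418

Conditional on each trunk, P(X ≤ 4): I: 0.8; II: 0.5; III: 0.0254659.
By total probability, P(X ≤ 4) = 0.333333·0.8 + 0.333333·0.5 + 0.333333·0.0254659 = 0.441822.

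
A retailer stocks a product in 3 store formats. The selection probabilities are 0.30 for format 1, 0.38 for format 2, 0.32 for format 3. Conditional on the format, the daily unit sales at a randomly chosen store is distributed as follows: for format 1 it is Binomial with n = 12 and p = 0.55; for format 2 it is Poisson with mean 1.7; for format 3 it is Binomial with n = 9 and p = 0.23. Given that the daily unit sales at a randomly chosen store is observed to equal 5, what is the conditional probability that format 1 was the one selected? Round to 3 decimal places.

Likelihoods P(X=5 | ·): 1: 0.148945; 2: 0.0216154; 3: 0.0285084.
Posterior ∝ prior × likelihood. Numerator for 1: 0.3·0.148945 = 0.0446835.
Normalizing constant: 0.3·0.148945 + 0.38·0.0216154 + 0.32·0.0285084 = 0.0620201.
P(1 | observation) = 0.0446835 / 0.0620201 = 0.720469.

0.720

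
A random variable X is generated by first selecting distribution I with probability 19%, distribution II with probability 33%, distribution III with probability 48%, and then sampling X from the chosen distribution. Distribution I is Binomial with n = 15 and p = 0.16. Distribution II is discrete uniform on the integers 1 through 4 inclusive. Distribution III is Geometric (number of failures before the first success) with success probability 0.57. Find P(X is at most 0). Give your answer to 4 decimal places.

0.2875

Conditional on each component, P(X ≤ 0): I: 0.0731458; II: 0; III: 0.57.
By total probability, P(X ≤ 0) = 0.19·0.0731458 + 0.33·0 + 0.48·0.57 = 0.287498.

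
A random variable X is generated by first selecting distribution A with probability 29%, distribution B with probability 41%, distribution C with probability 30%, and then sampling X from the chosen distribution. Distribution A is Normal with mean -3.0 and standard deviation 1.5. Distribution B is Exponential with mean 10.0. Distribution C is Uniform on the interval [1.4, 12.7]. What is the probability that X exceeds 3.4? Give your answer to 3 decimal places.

0.539

Conditional on each component, P(X > 3.4): A: 9.92076e-06; B: 0.71177; C: 0.823009.
By total probability, P(X > 3.4) = 0.29·9.92076e-06 + 0.41·0.71177 + 0.3·0.823009 = 0.538731.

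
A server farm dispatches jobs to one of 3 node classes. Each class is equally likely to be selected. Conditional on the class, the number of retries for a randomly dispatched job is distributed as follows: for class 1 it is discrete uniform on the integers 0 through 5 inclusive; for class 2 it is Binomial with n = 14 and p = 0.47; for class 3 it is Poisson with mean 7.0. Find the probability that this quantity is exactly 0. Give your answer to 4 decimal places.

0.0559

Conditional on each class, P(X = 0): 1: 0.166667; 2: 0.000137995; 3: 0.000911882.
By total probability, P(X = 0) = 0.333333·0.166667 + 0.333333·0.000137995 + 0.333333·0.000911882 = 0.0559055.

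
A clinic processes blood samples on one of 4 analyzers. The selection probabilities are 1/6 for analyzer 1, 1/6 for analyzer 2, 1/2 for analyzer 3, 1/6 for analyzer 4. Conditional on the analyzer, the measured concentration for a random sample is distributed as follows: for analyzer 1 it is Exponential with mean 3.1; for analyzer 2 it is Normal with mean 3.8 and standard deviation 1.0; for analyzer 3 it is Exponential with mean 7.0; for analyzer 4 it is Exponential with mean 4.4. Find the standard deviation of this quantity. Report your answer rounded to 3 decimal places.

Per component, 1: μ=3.1, E[X²]=19.22; 2: μ=3.8, E[X²]=15.44; 3: μ=7, E[X²]=98; 4: μ=4.4, E[X²]=38.72.
E[X] = 0.166667·3.1 + 0.166667·3.8 + 0.5·7 + 0.166667·4.4 = 5.38333.
E[X²] = 0.166667·19.22 + 0.166667·15.44 + 0.5·98 + 0.166667·38.72 = 61.23.
Var(X) = E[X²] − (E[X])² = 61.23 − 28.9803 = 32.2497.
SD(X) = √32.2497 = 5.67888.

5.679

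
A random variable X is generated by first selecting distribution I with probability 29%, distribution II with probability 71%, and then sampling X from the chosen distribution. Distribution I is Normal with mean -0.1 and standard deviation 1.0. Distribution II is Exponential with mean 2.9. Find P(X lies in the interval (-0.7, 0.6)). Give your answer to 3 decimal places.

Conditional on each component, P(-0.7 < X < 0.6): I: 0.483783; II: 0.186896.
By total probability, P(-0.7 < X < 0.6) = 0.29·0.483783 + 0.71·0.186896 = 0.272993.

0.273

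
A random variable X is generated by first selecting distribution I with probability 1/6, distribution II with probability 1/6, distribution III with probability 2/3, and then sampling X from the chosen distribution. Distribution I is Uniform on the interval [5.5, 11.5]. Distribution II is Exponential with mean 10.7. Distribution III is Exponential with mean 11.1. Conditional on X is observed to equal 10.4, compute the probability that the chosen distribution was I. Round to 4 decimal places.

0.4856

Likelihoods f(10.4 | ·): I: 0.166667; II: 0.0353589; III: 0.0352997.
Posterior ∝ prior × likelihood. Numerator for I: 0.166667·0.166667 = 0.0277778.
Normalizing constant: 0.166667·0.166667 + 0.166667·0.0353589 + 0.666667·0.0352997 = 0.057204.
P(I | observation) = 0.0277778 / 0.057204 = 0.485591.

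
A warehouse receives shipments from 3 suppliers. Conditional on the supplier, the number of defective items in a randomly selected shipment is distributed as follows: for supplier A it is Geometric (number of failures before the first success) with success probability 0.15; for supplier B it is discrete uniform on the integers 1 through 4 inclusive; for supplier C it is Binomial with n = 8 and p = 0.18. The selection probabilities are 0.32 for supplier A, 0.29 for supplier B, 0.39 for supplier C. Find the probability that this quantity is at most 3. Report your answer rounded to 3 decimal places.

0.745

Conditional on each supplier, P(X ≤ 3): A: 0.477994; B: 0.75; C: 0.960261.
By total probability, P(X ≤ 3) = 0.32·0.477994 + 0.29·0.75 + 0.39·0.960261 = 0.74496.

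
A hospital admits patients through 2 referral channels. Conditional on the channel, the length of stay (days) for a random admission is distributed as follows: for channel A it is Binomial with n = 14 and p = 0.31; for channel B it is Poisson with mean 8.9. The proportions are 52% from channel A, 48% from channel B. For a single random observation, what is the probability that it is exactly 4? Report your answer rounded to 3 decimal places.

Conditional on each channel, P(X = 4): A: 0.226137; B: 0.0356556.
By total probability, P(X = 4) = 0.52·0.226137 + 0.48·0.0356556 = 0.134706.

0.135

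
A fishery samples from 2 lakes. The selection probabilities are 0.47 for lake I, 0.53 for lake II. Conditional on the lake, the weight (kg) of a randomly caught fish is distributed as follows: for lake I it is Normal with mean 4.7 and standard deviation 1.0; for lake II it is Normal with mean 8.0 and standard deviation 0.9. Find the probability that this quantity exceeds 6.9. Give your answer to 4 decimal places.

0.4778

Conditional on each lake, P(X > 6.9): I: 0.0139034; II: 0.889188.
By total probability, P(X > 6.9) = 0.47·0.0139034 + 0.53·0.889188 = 0.477804.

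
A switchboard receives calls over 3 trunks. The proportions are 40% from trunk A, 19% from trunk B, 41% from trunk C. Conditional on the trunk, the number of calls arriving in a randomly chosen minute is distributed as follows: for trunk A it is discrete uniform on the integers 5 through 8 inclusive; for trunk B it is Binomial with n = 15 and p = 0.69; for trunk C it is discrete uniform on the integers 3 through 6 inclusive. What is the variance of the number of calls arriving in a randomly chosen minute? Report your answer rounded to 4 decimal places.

6.0706

Per component, A: μ=6.5, E[X²]=43.5; B: μ=10.35, E[X²]=110.331; C: μ=4.5, E[X²]=21.5.
E[X] = 0.4·6.5 + 0.19·10.35 + 0.41·4.5 = 6.4115.
E[X²] = 0.4·43.5 + 0.19·110.331 + 0.41·21.5 = 47.1779.
Var(X) = E[X²] − (E[X])² = 47.1779 − 41.1073 = 6.07056.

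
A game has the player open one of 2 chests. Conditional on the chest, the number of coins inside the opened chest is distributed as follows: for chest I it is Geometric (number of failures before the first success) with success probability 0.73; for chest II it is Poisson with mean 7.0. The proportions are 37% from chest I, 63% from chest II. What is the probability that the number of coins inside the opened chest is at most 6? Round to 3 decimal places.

0.653

Conditional on each chest, P(X ≤ 6): I: 0.999895; II: 0.449711.
By total probability, P(X ≤ 6) = 0.37·0.999895 + 0.63·0.449711 = 0.653279.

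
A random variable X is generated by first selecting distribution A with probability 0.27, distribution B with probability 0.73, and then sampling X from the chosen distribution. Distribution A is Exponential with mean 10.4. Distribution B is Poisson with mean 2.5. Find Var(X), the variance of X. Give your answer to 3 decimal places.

Per component, A: μ=10.4, E[X²]=216.32; B: μ=2.5, E[X²]=8.75.
E[X] = 0.27·10.4 + 0.73·2.5 = 4.633.
E[X²] = 0.27·216.32 + 0.73·8.75 = 64.7939.
Var(X) = E[X²] − (E[X])² = 64.7939 − 21.4647 = 43.3292.

43.329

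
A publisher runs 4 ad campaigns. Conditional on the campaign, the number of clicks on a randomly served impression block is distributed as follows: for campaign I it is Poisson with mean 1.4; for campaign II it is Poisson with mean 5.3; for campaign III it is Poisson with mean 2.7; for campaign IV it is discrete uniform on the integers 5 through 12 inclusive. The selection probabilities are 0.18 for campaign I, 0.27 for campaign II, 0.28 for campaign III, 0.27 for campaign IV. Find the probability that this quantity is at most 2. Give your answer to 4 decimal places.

0.3157

Conditional on each campaign, P(X ≤ 2): I: 0.833498; II: 0.101554; III: 0.493624; IV: 0.
By total probability, P(X ≤ 2) = 0.18·0.833498 + 0.27·0.101554 + 0.28·0.493624 + 0.27·0 = 0.315664.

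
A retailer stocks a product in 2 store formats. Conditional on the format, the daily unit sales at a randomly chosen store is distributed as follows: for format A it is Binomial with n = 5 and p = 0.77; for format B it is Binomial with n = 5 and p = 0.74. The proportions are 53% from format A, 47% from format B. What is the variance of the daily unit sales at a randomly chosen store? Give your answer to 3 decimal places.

0.927

Per component, A: μ=3.85, E[X²]=15.708; B: μ=3.7, E[X²]=14.652.
E[X] = 0.53·3.85 + 0.47·3.7 = 3.7795.
E[X²] = 0.53·15.708 + 0.47·14.652 = 15.2117.
Var(X) = E[X²] − (E[X])² = 15.2117 − 14.2846 = 0.92706.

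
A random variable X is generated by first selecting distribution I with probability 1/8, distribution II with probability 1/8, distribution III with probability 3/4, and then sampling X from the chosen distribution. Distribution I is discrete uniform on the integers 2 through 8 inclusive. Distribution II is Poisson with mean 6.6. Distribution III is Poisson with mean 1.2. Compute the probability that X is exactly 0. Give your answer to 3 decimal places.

Conditional on each component, P(X = 0): I: 0; II: 0.00136037; III: 0.301194.
By total probability, P(X = 0) = 0.125·0 + 0.125·0.00136037 + 0.75·0.301194 = 0.226066.

0.226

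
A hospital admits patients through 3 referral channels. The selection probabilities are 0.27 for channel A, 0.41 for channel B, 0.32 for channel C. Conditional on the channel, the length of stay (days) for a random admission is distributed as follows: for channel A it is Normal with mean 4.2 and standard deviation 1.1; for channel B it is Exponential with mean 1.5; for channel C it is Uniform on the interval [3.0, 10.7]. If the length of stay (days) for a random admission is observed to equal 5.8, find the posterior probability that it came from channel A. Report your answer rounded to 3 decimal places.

0.418

Likelihoods f(5.8 | ·): A: 0.125921; B: 0.013952; C: 0.12987.
Posterior ∝ prior × likelihood. Numerator for A: 0.27·0.125921 = 0.0339987.
Normalizing constant: 0.27·0.125921 + 0.41·0.013952 + 0.32·0.12987 = 0.0812775.
P(A | observation) = 0.0339987 / 0.0812775 = 0.418304.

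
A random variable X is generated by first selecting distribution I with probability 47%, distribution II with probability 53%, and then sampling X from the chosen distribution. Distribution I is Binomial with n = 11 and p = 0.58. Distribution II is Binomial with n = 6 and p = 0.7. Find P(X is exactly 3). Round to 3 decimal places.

Conditional on each component, P(X = 3): I: 0.0311718; II: 0.18522.
By total probability, P(X = 3) = 0.47·0.0311718 + 0.53·0.18522 = 0.112817.

0.113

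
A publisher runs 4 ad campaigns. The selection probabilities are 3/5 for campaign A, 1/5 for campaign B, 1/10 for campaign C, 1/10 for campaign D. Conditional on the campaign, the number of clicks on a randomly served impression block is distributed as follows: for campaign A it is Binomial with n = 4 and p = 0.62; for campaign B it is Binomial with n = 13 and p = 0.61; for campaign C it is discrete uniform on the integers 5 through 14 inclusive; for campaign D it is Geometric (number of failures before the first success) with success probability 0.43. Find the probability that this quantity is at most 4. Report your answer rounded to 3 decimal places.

0.699

Conditional on each campaign, P(X ≤ 4): A: 1; B: 0.0269726; C: 0; D: 0.939831.
By total probability, P(X ≤ 4) = 0.6·1 + 0.2·0.0269726 + 0.1·0 + 0.1·0.939831 = 0.699378.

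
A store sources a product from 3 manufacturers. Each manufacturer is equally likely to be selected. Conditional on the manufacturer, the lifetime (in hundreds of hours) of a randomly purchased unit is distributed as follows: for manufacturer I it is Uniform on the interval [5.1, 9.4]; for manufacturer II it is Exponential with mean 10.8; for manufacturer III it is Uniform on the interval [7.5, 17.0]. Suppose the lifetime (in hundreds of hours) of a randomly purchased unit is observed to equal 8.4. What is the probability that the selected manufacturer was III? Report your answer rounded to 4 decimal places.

0.2767

Likelihoods f(8.4 | ·): I: 0.232558; II: 0.0425394; III: 0.105263.
Posterior ∝ prior × likelihood. Numerator for III: 0.333333·0.105263 = 0.0350877.
Normalizing constant: 0.333333·0.232558 + 0.333333·0.0425394 + 0.333333·0.105263 = 0.126787.
P(III | observation) = 0.0350877 / 0.126787 = 0.276746.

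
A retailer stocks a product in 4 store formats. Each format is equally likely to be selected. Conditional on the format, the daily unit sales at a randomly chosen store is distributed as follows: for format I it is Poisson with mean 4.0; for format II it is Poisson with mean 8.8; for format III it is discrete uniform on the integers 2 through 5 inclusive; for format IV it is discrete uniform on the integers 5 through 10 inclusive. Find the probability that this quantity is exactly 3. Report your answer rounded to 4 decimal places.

Conditional on each format, P(X = 3): I: 0.195367; II: 0.0171201; III: 0.25; IV: 0.
By total probability, P(X = 3) = 0.25·0.195367 + 0.25·0.0171201 + 0.25·0.25 + 0.25·0 = 0.115622.

0.1156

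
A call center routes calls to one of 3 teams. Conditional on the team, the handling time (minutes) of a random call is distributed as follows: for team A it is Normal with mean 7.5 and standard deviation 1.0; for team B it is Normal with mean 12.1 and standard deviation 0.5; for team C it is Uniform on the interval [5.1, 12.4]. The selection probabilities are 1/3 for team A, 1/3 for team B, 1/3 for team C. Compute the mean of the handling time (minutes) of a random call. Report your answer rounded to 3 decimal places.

Component means — A: 7.5; B: 12.1; C: 8.75.
E[X] = 0.333333·7.5 + 0.333333·12.1 + 0.333333·8.75 = 9.45.

9.450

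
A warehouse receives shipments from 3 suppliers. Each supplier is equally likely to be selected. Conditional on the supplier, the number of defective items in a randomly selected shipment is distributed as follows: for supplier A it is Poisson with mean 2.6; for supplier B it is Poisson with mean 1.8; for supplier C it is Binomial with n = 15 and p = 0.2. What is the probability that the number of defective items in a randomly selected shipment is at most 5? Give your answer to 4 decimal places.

Conditional on each supplier, P(X ≤ 5): A: 0.950963; B: 0.989622; C: 0.938949.
By total probability, P(X ≤ 5) = 0.333333·0.950963 + 0.333333·0.989622 + 0.333333·0.938949 = 0.959844.

0.9598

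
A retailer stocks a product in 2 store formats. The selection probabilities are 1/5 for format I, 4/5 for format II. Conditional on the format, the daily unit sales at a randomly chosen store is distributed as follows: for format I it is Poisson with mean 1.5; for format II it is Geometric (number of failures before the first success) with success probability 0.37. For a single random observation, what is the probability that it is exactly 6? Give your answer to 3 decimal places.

Conditional on each format, P(X = 6): I: 0.00352999; II: 0.0231337.
By total probability, P(X = 6) = 0.2·0.00352999 + 0.8·0.0231337 = 0.019213.

0.019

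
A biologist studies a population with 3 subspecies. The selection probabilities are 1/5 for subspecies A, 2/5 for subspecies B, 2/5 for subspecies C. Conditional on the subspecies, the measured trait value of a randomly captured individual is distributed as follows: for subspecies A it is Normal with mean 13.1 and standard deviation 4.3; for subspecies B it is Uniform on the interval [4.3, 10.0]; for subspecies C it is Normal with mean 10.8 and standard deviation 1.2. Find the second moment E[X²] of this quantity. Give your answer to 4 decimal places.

For each component E[X²] = Var + (mean)², giving A: 190.1; B: 53.83; C: 118.08.
Overall E[X²] = 0.2·190.1 + 0.4·53.83 + 0.4·118.08 = 106.784.

106.7840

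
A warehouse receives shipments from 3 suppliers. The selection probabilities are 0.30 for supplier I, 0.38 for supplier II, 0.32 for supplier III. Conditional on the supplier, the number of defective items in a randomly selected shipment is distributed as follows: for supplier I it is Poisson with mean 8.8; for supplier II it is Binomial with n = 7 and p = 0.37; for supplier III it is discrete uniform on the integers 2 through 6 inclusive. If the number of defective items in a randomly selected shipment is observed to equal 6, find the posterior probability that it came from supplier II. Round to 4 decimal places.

Likelihoods P(X=6 | ·): I: 0.0972237; II: 0.0113149; III: 0.2.
Posterior ∝ prior × likelihood. Numerator for II: 0.38·0.0113149 = 0.00429964.
Normalizing constant: 0.3·0.0972237 + 0.38·0.0113149 + 0.32·0.2 = 0.0974668.
P(II | observation) = 0.00429964 / 0.0974668 = 0.044114.

0.0441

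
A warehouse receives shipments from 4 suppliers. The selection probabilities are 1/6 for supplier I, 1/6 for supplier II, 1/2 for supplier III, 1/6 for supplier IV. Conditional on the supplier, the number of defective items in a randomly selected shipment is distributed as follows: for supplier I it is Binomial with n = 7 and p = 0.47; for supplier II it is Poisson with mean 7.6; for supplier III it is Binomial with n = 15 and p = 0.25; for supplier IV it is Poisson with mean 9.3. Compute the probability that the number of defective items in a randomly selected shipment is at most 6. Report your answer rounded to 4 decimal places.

0.7284

Conditional on each supplier, P(X ≤ 6): I: 0.994934; II: 0.364621; III: 0.94338; IV: 0.180803.
By total probability, P(X ≤ 6) = 0.166667·0.994934 + 0.166667·0.364621 + 0.5·0.94338 + 0.166667·0.180803 = 0.728416.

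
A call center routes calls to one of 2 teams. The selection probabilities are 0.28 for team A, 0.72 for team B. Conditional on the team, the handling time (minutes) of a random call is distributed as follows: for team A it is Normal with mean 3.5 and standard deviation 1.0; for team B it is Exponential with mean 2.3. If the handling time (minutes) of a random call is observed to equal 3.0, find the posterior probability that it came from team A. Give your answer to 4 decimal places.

0.5371

Likelihoods f(3.0 | ·): A: 0.352065; B: 0.117978.
Posterior ∝ prior × likelihood. Numerator for A: 0.28·0.352065 = 0.0985783.
Normalizing constant: 0.28·0.352065 + 0.72·0.117978 = 0.183522.
P(A | observation) = 0.0985783 / 0.183522 = 0.537146.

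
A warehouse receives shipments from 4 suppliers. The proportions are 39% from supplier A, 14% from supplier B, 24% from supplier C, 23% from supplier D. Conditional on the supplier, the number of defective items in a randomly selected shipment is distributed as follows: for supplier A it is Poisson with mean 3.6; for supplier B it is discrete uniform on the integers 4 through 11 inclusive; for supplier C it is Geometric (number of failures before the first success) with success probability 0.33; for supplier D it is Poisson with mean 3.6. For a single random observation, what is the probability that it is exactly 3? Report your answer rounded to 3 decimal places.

0.156

Conditional on each supplier, P(X = 3): A: 0.212469; B: 0; C: 0.0992518; D: 0.212469.
By total probability, P(X = 3) = 0.39·0.212469 + 0.14·0 + 0.24·0.0992518 + 0.23·0.212469 = 0.155551.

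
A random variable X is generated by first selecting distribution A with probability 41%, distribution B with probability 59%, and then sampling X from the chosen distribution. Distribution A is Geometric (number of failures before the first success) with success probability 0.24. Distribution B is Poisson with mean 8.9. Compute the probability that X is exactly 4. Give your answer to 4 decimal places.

0.0539

Conditional on each component, P(X = 4): A: 0.0800692; B: 0.0356556.
By total probability, P(X = 4) = 0.41·0.0800692 + 0.59·0.0356556 = 0.0538652.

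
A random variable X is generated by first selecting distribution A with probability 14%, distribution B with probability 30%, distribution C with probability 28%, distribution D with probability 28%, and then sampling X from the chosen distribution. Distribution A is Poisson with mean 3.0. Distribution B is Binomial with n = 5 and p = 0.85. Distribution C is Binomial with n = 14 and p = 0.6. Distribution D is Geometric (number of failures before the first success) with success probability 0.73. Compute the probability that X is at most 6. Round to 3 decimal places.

Conditional on each component, P(X ≤ 6): A: 0.966491; B: 1; C: 0.15014; D: 0.999895.
By total probability, P(X ≤ 6) = 0.14·0.966491 + 0.3·1 + 0.28·0.15014 + 0.28·0.999895 = 0.757319.

0.757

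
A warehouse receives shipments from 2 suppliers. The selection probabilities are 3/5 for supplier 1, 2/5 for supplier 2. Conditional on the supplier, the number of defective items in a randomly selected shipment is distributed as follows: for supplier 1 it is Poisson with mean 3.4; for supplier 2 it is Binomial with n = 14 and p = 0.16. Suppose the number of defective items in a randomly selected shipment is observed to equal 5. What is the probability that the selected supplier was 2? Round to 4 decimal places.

0.1874

Likelihoods P(X=5 | ·): 1: 0.126361; 2: 0.0437097.
Posterior ∝ prior × likelihood. Numerator for 2: 0.4·0.0437097 = 0.0174839.
Normalizing constant: 0.6·0.126361 + 0.4·0.0437097 = 0.0933003.
P(2 | observation) = 0.0174839 / 0.0933003 = 0.187393.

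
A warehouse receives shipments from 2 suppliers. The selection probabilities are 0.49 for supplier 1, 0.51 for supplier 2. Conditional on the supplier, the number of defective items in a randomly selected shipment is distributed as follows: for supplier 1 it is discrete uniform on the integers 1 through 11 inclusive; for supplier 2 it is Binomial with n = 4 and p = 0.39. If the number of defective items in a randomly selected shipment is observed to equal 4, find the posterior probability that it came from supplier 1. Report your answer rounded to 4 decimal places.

Likelihoods P(X=4 | ·): 1: 0.0909091; 2: 0.0231344.
Posterior ∝ prior × likelihood. Numerator for 1: 0.49·0.0909091 = 0.0445455.
Normalizing constant: 0.49·0.0909091 + 0.51·0.0231344 = 0.056344.
P(1 | observation) = 0.0445455 / 0.056344 = 0.790598.

0.7906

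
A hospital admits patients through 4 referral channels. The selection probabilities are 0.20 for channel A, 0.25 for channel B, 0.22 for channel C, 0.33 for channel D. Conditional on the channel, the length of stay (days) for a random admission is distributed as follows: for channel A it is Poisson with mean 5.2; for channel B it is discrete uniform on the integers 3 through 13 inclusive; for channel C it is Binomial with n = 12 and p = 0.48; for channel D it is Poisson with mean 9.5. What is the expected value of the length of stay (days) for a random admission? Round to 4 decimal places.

Component means — A: 5.2; B: 8; C: 5.76; D: 9.5.
E[X] = 0.2·5.2 + 0.25·8 + 0.22·5.76 + 0.33·9.5 = 7.4422.

7.4422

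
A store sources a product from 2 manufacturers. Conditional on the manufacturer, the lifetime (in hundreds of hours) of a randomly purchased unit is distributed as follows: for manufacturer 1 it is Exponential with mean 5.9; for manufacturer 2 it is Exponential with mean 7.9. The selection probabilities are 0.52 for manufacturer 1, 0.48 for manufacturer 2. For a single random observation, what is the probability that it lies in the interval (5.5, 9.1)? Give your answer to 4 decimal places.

Conditional on each manufacturer, P(5.5 < X < 9.1): 1: 0.179812; 2: 0.182439.
By total probability, P(5.5 < X < 9.1) = 0.52·0.179812 + 0.48·0.182439 = 0.181073.

0.1811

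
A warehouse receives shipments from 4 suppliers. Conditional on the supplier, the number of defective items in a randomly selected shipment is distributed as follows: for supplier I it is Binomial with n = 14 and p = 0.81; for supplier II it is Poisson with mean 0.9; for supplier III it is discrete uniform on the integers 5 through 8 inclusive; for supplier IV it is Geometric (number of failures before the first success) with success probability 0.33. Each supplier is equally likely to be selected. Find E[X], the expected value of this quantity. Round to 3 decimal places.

Component means — I: 11.34; II: 0.9; III: 6.5; IV: 2.0303.
E[X] = 0.25·11.34 + 0.25·0.9 + 0.25·6.5 + 0.25·2.0303 = 5.19258.

5.193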